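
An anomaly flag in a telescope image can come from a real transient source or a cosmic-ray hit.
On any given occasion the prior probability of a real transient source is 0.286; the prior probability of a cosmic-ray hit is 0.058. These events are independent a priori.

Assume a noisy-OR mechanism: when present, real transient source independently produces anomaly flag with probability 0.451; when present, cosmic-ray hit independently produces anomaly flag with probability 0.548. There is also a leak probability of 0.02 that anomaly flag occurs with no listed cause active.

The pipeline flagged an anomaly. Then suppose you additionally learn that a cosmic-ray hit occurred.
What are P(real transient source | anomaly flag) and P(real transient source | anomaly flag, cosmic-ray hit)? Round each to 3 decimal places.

P(real transient source | anomaly flag) ≈ 0.790; P(real transient source | anomaly flag, cosmic-ray hit) ≈ 0.352

Under noisy-OR, P(anomaly flag | causes) = 1 − (1−0.02)·∏(1−qᵢ) over the active causes.
P(anomaly flag) = 0.02*0.714*0.942 + 0.55704*0.714*0.058 + 0.46198*0.286*0.942 + 0.756815*0.286*0.058 = 0.013452 + 0.023068 + 0.124463 + 0.012554 = 0.173537
Restricting to configurations with real transient source present: 0.124463 + 0.012554 = 0.137017.
Hence the posterior is 0.137017/0.173537 ≈ 0.790.

With the extra evidence:
Numerator (weight on configurations with real transient source): 0.756815×0.286 = 0.216449
Normalizer over all consistent configurations: 0.55704×0.714 + 0.756815×0.286 = 0.614176
P(real transient source | anomaly flag, cosmic-ray hit) = 0.216449/0.614176 ≈ 0.352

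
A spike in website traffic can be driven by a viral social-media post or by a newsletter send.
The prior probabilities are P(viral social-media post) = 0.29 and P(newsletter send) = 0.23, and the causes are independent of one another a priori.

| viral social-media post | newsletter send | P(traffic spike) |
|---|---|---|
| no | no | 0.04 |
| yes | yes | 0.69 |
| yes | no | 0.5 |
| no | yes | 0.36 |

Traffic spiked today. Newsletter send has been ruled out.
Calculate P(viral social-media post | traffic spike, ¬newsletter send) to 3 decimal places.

P(viral social-media post | traffic spike, ¬newsletter send) ≈ 0.836

Sum P(traffic spike|·) weighted by the priors over both values of viral social-media post:
  P(traffic spike | ¬newsletter send) = 0.04·0.71 + 0.5·0.29
        = 0.028400 + 0.145000 = 0.173400
Keeping only the viral social-media post-present terms gives 0.145000, so
  P(viral social-media post | traffic spike, ¬newsletter send) = 0.145000 / 0.173400 ≈ 0.836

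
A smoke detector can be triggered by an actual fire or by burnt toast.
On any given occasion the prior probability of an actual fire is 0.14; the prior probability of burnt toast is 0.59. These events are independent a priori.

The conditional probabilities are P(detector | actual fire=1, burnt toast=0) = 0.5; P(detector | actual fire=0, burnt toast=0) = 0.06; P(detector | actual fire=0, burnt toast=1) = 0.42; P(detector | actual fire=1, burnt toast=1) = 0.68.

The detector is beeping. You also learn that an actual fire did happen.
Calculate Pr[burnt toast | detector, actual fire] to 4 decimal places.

Pr[burnt toast | detector, actual fire] ≈ 0.6618

Numerator (weight on configurations with burnt toast): 0.68·0.59 = 0.401200
Denominator P(detector | actual fire): 0.5·0.41 + 0.68·0.59 = 0.606200
P(burnt toast | detector, actual fire) = 0.401200/0.606200 ≈ 0.6618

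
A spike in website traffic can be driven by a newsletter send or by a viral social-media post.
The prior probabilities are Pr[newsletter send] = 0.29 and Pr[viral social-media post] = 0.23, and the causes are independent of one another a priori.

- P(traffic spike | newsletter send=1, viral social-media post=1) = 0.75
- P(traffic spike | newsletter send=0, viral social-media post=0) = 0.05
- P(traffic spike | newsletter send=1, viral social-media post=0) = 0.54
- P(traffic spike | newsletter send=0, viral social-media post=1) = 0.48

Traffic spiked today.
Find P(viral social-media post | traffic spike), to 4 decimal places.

P(viral social-media post | traffic spike) ≈ 0.4647

P(traffic spike) = 0.05·0.71·0.77 + 0.48·0.71·0.23 + 0.54·0.29·0.77 + 0.75·0.29·0.23 = 0.027335 + 0.078384 + 0.120582 + 0.050025 = 0.276326
Of this, 0.128409 comes from 0.078384 + 0.050025 (the viral social-media post=true cases).
Hence the posterior is 0.128409/0.276326 ≈ 0.4647.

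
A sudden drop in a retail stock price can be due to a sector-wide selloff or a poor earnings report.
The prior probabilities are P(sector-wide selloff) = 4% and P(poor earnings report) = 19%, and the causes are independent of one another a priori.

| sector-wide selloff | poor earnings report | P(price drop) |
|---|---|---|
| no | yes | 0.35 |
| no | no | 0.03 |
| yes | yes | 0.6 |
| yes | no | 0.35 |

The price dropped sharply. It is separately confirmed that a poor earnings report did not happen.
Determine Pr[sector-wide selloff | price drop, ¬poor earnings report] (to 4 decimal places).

Weight on sector-wide selloff=true, given the evidence: 0.35·0.04 = 0.014000
Denominator P(price drop | ¬poor earnings report): 0.03·0.96 + 0.35·0.04 = 0.042800
P(sector-wide selloff | price drop, ¬poor earnings report) = 0.014000/0.042800 ≈ 0.3271

Pr[sector-wide selloff | price drop, ¬poor earnings report] ≈ 0.3271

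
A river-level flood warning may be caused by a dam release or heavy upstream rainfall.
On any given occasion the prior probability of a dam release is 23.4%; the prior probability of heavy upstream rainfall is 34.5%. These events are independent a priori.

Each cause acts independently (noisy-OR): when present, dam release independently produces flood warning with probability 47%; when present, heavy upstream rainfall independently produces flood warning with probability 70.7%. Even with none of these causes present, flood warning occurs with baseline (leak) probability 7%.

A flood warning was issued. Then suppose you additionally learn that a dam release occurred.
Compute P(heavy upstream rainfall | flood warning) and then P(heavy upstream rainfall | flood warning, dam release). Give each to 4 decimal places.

Under noisy-OR, P(flood warning | causes) = 1 − (1−0.07)·∏(1−qᵢ) over the active causes.
For the numerator, keep only heavy upstream rainfall=true terms: 0.192259 + 0.069071 = 0.261330
Denominator P(flood warning): 0.07×0.766×0.655 + 0.72751×0.766×0.345 + 0.5071×0.234×0.655 + 0.85558×0.234×0.345 = 0.374174
P(heavy upstream rainfall | flood warning) = 0.261330/0.374174 ≈ 0.6984

Now also conditioning on dam release=true:
Sum P(flood warning|·) weighted by the priors over both values of heavy upstream rainfall:
  P(flood warning | dam release) = 0.5071·0.655 + 0.85558·0.345
        = 0.332151 + 0.295175 = 0.627326
Keeping only the heavy upstream rainfall-present terms gives 0.295175, so
  P(heavy upstream rainfall | flood warning, dam release) = 0.295175 / 0.627326 ≈ 0.4705
— dam release explains away the evidence for heavy upstream rainfall.

P(heavy upstream rainfall | flood warning) ≈ 0.6984; P(heavy upstream rainfall | flood warning, dam release) ≈ 0.4705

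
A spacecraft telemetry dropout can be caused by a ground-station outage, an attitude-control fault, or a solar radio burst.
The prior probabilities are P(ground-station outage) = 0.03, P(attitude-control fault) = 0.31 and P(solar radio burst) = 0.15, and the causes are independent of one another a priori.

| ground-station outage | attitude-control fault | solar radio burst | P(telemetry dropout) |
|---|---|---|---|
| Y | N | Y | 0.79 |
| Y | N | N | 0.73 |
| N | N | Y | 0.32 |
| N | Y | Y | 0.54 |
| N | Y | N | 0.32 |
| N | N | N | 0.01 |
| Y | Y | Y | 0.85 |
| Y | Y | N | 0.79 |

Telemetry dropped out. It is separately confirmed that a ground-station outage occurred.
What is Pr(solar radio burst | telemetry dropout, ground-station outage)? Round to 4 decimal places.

For the numerator, keep only solar radio burst=true terms: 0.081765 + 0.039525 = 0.121290
Denominator P(telemetry dropout | ground-station outage): 0.73×0.69×0.85 + 0.79×0.69×0.15 + 0.79×0.31×0.85 + 0.85×0.31×0.15 = 0.757600
Posterior = 0.121290 / 0.757600 ≈ 0.1601

Pr(solar radio burst | telemetry dropout, ground-station outage) ≈ 0.1601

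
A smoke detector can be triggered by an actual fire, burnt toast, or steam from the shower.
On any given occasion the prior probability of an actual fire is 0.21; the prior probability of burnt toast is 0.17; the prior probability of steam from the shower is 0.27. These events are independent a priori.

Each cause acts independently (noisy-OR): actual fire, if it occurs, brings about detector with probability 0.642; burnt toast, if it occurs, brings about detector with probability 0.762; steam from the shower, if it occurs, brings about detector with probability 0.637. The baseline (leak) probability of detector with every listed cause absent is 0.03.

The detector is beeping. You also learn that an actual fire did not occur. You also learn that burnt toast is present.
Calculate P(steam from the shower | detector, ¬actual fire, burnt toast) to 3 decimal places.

Under noisy-OR, P(detector | causes) = 1 − (1−0.03)·∏(1−qᵢ) over the active causes.
Enumerate both values of steam from the shower and weight by the priors:
  P(detector | ¬actual fire, burnt toast) = 0.76914*0.73 + 0.916198*0.27
        = 0.561472 + 0.247373 = 0.808845
Configurations with steam from the shower contribute 0.247373, so
  P(steam from the shower | detector, ¬actual fire, burnt toast) = 0.247373 / 0.808845 ≈ 0.306

P(steam from the shower | detector, ¬actual fire, burnt toast) ≈ 0.306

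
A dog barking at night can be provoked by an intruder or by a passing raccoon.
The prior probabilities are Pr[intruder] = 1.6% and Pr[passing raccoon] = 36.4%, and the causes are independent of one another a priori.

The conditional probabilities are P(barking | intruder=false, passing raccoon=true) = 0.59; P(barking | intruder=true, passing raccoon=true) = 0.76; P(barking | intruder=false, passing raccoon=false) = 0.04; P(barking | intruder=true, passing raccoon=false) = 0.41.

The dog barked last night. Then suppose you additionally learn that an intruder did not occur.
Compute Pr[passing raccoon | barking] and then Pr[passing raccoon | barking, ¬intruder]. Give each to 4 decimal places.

Pr[passing raccoon | barking] ≈ 0.8808; Pr[passing raccoon | barking, ¬intruder] ≈ 0.8941

Enumerate the 4 (intruder, passing raccoon) configurations and weight by the priors:
  P(barking) = 0.04·0.984·0.636 + 0.59·0.984·0.364 + 0.41·0.016·0.636 + 0.76·0.016·0.364
        = 0.025033 + 0.211324 + 0.004172 + 0.004426 = 0.244955
Keeping only the passing raccoon-present terms gives 0.215750, so
  P(passing raccoon | barking) = 0.215750 / 0.244955 ≈ 0.8808

Now also conditioning on intruder≠true:
P(barking | ¬intruder) = 0.04×0.636 + 0.59×0.364 = 0.025440 + 0.214760 = 0.240200
The passing raccoon-present share is 0.59×0.364 = 0.214760.
P(passing raccoon | barking, ¬intruder) = 0.214760 / 0.240200 ≈ 0.8941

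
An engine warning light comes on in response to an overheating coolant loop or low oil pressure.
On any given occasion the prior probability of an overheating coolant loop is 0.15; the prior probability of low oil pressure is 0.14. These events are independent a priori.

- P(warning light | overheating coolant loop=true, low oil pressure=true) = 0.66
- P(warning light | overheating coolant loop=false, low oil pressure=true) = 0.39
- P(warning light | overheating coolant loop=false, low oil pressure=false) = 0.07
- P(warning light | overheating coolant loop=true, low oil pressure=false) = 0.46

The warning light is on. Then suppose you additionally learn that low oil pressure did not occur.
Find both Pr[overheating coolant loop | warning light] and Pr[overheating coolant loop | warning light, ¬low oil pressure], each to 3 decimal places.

Pr[overheating coolant loop | warning light] ≈ 0.429; Pr[overheating coolant loop | warning light, ¬low oil pressure] ≈ 0.537

Weight on overheating coolant loop=true, given the evidence: 0.059340 + 0.013860 = 0.073200
Denominator P(warning light): 0.07·0.85·0.86 + 0.39·0.85·0.14 + 0.46·0.15·0.86 + 0.66·0.15·0.14 = 0.170780
Posterior = 0.073200 / 0.170780 ≈ 0.429

With the extra evidence:
P(warning light | ¬low oil pressure) = 0.07×0.85 + 0.46×0.15 = 0.059500 + 0.069000 = 0.128500
Of this, 0.069000 comes from 0.46×0.15 (the overheating coolant loop=true cases).
P(overheating coolant loop | warning light, ¬low oil pressure) = 0.069000 / 0.128500 ≈ 0.537
With low oil pressure excluded, overheating coolant loop must carry more of the explanatory weight for the warning light.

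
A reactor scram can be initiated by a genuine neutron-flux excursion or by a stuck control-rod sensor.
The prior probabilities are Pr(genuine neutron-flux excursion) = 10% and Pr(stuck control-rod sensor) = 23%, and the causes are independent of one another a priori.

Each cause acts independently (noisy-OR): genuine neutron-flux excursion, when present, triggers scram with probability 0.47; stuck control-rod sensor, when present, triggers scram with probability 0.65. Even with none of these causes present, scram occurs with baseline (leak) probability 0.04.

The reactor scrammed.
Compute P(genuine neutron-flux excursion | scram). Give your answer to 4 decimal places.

Under noisy-OR, P(scram | causes) = 1 − (1−0.04)·∏(1−qᵢ) over the active causes.
For the numerator, keep only genuine neutron-flux excursion=true terms: 0.037822 + 0.018904 = 0.056726
Normalizer over all consistent configurations: 0.04·0.9·0.77 + 0.664·0.9·0.23 + 0.4912·0.1·0.77 + 0.82192·0.1·0.23 = 0.221894
P(genuine neutron-flux excursion | scram) = 0.056726/0.221894 ≈ 0.2556

P(genuine neutron-flux excursion | scram) ≈ 0.2556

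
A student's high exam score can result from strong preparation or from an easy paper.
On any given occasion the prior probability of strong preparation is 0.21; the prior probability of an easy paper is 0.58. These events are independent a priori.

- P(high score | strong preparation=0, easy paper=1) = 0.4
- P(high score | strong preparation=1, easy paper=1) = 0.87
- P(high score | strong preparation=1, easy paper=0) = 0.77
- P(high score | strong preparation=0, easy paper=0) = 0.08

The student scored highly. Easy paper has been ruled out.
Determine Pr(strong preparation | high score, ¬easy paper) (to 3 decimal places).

Pr(strong preparation | high score, ¬easy paper) ≈ 0.719

P(high score | ¬easy paper) = 0.08×0.79 + 0.77×0.21 = 0.063200 + 0.161700 = 0.224900
The strong preparation-present share is 0.77×0.21 = 0.161700.
P(strong preparation | high score, ¬easy paper) = 0.161700 / 0.224900 ≈ 0.719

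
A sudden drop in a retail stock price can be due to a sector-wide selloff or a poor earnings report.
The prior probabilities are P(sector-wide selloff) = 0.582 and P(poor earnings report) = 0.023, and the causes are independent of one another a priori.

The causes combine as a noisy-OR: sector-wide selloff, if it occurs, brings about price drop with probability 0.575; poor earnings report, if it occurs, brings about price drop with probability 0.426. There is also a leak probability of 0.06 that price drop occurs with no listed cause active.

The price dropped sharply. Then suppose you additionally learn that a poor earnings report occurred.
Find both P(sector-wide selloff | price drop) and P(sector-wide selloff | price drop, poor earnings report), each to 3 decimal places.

P(sector-wide selloff | price drop) ≈ 0.924; P(sector-wide selloff | price drop, poor earnings report) ≈ 0.700

Under noisy-OR, P(price drop | causes) = 1 − (1−0.06)·∏(1−qᵢ) over the active causes.
Weight on sector-wide selloff=true, given the evidence: 0.341453 + 0.010316 = 0.351769
Denominator P(price drop): 0.06*0.418*0.977 + 0.46044*0.418*0.023 + 0.6005*0.582*0.977 + 0.770687*0.582*0.023 = 0.380699
P(sector-wide selloff | price drop) = 0.351769/0.380699 ≈ 0.924

Now also conditioning on poor earnings report=true:
Enumerate both values of sector-wide selloff and weight by the priors:
  P(price drop | poor earnings report) = 0.46044×0.418 + 0.770687×0.582
        = 0.192464 + 0.448540 = 0.641004
The terms with sector-wide selloff present sum to 0.448540, so
  P(sector-wide selloff | price drop, poor earnings report) = 0.448540 / 0.641004 ≈ 0.700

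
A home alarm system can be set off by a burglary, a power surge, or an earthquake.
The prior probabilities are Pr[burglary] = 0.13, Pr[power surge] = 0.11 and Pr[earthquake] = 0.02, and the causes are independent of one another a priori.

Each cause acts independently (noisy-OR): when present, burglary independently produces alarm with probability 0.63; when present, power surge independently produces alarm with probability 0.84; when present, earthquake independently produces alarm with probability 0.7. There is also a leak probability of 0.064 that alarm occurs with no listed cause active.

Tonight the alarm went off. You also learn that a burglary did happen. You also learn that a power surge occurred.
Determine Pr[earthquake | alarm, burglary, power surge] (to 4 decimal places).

Under noisy-OR, P(alarm | causes) = 1 − (1−0.064)·∏(1−qᵢ) over the active causes.
P(alarm | burglary, power surge) = 0.944589×0.98 + 0.983377×0.02 = 0.925697 + 0.019668 = 0.945365
Restricting to configurations with earthquake present: 0.983377×0.02 = 0.019668.
Hence the posterior is 0.019668/0.945365 ≈ 0.0208.

Pr[earthquake | alarm, burglary, power surge] ≈ 0.0208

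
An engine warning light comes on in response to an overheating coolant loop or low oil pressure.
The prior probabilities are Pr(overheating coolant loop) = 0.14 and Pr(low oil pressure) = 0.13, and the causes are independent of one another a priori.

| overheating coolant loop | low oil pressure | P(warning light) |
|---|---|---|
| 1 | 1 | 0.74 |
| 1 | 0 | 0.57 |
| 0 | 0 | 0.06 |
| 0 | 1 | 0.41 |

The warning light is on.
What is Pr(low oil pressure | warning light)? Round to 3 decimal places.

Numerator (weight on configurations with low oil pressure): 0.045838 + 0.013468 = 0.059306
Denominator P(warning light): 0.06·0.86·0.87 + 0.41·0.86·0.13 + 0.57·0.14·0.87 + 0.74·0.14·0.13 = 0.173624
P(low oil pressure | warning light) = 0.059306/0.173624 ≈ 0.342

Pr(low oil pressure | warning light) ≈ 0.342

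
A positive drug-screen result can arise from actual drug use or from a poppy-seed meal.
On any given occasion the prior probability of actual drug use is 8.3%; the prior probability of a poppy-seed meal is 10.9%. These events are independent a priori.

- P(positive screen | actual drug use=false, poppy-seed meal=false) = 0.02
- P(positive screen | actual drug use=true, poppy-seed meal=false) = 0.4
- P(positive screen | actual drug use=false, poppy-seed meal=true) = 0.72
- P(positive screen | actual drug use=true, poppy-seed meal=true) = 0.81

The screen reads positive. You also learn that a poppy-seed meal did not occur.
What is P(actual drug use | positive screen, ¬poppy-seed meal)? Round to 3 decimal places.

Enumerate both values of actual drug use and weight by the priors:
  P(positive screen | ¬poppy-seed meal) = 0.02*0.917 + 0.4*0.083
        = 0.018340 + 0.033200 = 0.051540
The terms with actual drug use present sum to 0.033200, so
  P(actual drug use | positive screen, ¬poppy-seed meal) = 0.033200 / 0.051540 ≈ 0.644

P(actual drug use | positive screen, ¬poppy-seed meal) ≈ 0.644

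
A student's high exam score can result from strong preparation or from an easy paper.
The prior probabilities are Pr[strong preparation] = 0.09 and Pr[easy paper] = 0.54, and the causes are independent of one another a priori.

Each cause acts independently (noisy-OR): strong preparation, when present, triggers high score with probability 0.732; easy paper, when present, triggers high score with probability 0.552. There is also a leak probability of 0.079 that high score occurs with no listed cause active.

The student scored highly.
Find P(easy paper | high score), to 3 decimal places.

P(easy paper | high score) ≈ 0.838

Under noisy-OR, P(high score | causes) = 1 − (1−0.079)·∏(1−qᵢ) over the active causes.
P(high score) = 0.079*0.91*0.46 + 0.587392*0.91*0.54 + 0.753172*0.09*0.46 + 0.889421*0.09*0.54 = 0.033069 + 0.288644 + 0.031181 + 0.043226 = 0.396120
Of this, 0.331870 comes from 0.288644 + 0.043226 (the easy paper=true cases).
Hence the posterior is 0.331870/0.396120 ≈ 0.838.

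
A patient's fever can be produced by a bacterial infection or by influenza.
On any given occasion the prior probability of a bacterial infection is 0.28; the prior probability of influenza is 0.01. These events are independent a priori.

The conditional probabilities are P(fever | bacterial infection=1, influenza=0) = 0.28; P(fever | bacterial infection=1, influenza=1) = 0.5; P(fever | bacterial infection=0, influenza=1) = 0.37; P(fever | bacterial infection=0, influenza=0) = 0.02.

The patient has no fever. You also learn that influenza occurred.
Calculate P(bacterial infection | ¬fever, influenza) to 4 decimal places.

P(bacterial infection | ¬fever, influenza) ≈ 0.2358

Numerator (weight on configurations with bacterial infection): 0.5×0.28 = 0.140000
The normalizing constant is 0.63×0.72 + 0.5×0.28 = 0.593600
Posterior = 0.140000 / 0.593600 ≈ 0.2358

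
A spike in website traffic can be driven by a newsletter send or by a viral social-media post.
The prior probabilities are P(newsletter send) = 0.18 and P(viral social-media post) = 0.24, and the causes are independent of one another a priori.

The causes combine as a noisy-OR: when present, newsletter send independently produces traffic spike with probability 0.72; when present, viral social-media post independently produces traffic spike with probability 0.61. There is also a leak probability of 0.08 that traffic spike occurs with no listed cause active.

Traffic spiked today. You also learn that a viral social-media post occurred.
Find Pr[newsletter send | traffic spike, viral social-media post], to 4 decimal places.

Under noisy-OR, P(traffic spike | causes) = 1 − (1−0.08)·∏(1−qᵢ) over the active causes.
Enumerate both values of newsletter send and weight by the priors:
  P(traffic spike | viral social-media post) = 0.6412*0.82 + 0.899536*0.18
        = 0.525784 + 0.161916 = 0.687700
The terms with newsletter send present sum to 0.161916, so
  P(newsletter send | traffic spike, viral social-media post) = 0.161916 / 0.687700 ≈ 0.2354

Pr[newsletter send | traffic spike, viral social-media post] ≈ 0.2354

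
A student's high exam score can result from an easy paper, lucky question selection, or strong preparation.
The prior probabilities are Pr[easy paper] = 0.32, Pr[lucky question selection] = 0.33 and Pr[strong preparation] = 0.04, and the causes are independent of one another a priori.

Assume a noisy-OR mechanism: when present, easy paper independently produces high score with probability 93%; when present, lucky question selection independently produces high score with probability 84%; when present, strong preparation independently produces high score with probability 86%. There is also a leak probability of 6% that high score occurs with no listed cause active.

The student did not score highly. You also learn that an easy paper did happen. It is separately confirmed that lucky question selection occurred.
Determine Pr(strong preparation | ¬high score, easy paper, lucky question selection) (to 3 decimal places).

Pr(strong preparation | ¬high score, easy paper, lucky question selection) ≈ 0.006

Under noisy-OR, P(high score | causes) = 1 − (1−0.06)·∏(1−qᵢ) over the active causes.
Sum P(¬high score|·) weighted by the priors over both values of strong preparation:
  P(¬high score | easy paper, lucky question selection) = 0.010528·0.96 + 0.001474·0.04
        = 0.010107 + 0.000059 = 0.010166
Keeping only the strong preparation-present terms gives 0.000059, so
  P(strong preparation | ¬high score, easy paper, lucky question selection) = 0.000059 / 0.010166 ≈ 0.006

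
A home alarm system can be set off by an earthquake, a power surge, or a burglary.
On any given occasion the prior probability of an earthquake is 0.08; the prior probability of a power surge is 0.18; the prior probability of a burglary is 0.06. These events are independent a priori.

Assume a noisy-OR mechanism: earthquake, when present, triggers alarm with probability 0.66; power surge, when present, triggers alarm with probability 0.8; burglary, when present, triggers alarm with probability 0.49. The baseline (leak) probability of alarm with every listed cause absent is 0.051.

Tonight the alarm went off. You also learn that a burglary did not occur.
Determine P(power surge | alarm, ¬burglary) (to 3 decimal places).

P(power surge | alarm, ¬burglary) ≈ 0.640

Under noisy-OR, P(alarm | causes) = 1 − (1−0.051)·∏(1−qᵢ) over the active causes.
Weight on power surge=true, given the evidence: 0.134169 + 0.013471 = 0.147640
Denominator P(alarm | ¬burglary): 0.051·0.92·0.82 + 0.8102·0.92·0.18 + 0.67734·0.08·0.82 + 0.935468·0.08·0.18 = 0.230548
P(power surge | alarm, ¬burglary) = 0.147640/0.230548 ≈ 0.640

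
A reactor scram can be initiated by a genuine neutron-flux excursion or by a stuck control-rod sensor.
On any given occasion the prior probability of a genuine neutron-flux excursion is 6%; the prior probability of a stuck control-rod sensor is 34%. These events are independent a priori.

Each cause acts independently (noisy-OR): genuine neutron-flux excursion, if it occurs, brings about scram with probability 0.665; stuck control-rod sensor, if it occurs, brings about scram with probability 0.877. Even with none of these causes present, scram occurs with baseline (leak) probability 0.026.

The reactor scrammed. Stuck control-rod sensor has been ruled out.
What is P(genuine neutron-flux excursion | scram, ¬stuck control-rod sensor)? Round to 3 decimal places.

Under noisy-OR, P(scram | causes) = 1 − (1−0.026)·∏(1−qᵢ) over the active causes.
Enumerate both values of genuine neutron-flux excursion and weight by the priors:
  P(scram | ¬stuck control-rod sensor) = 0.026*0.94 + 0.67371*0.06
        = 0.024440 + 0.040423 = 0.064863
Configurations with genuine neutron-flux excursion contribute 0.040423, so
  P(genuine neutron-flux excursion | scram, ¬stuck control-rod sensor) = 0.040423 / 0.064863 ≈ 0.623

P(genuine neutron-flux excursion | scram, ¬stuck control-rod sensor) ≈ 0.623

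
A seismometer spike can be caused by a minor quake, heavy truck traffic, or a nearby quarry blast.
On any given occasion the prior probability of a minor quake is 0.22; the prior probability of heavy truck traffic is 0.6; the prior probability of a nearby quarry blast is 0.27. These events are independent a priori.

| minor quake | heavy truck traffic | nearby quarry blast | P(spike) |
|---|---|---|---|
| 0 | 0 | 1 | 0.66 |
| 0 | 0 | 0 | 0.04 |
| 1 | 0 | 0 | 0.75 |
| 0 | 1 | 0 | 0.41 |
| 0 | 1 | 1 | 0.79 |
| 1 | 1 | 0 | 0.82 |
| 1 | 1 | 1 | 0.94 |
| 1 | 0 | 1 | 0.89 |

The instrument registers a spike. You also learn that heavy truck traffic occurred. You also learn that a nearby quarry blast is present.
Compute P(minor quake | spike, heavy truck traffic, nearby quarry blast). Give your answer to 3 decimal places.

P(minor quake | spike, heavy truck traffic, nearby quarry blast) ≈ 0.251

P(spike | heavy truck traffic, nearby quarry blast) = 0.79·0.78 + 0.94·0.22 = 0.616200 + 0.206800 = 0.823000
Restricting to configurations with minor quake present: 0.94·0.22 = 0.206800.
P(minor quake | spike, heavy truck traffic, nearby quarry blast) = 0.206800 / 0.823000 ≈ 0.251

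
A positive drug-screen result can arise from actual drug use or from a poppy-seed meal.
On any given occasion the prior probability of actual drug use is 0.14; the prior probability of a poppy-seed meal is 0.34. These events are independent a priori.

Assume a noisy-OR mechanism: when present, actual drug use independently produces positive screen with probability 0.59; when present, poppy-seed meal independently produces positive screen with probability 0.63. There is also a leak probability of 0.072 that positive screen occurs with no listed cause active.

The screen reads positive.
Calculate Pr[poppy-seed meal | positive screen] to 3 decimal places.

Under noisy-OR, P(positive screen | causes) = 1 − (1−0.072)·∏(1−qᵢ) over the active causes.
Numerator (weight on configurations with poppy-seed meal): 0.192002 + 0.040899 = 0.232901
Normalizer over all consistent configurations: 0.072×0.86×0.66 + 0.65664×0.86×0.34 + 0.61952×0.14×0.66 + 0.859222×0.14×0.34 = 0.331012
P(poppy-seed meal | positive screen) = 0.232901/0.331012 ≈ 0.704

Pr[poppy-seed meal | positive screen] ≈ 0.704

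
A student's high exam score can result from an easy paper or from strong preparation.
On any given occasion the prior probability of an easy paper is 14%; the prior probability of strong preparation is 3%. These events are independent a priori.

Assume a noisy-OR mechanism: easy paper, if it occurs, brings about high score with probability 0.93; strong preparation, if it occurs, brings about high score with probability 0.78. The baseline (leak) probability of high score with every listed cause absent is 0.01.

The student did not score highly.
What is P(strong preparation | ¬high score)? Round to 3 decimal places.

P(strong preparation | ¬high score) ≈ 0.007

Under noisy-OR, P(high score | causes) = 1 − (1−0.01)·∏(1−qᵢ) over the active causes.
For the numerator, keep only strong preparation=true terms: 0.005619 + 0.000064 = 0.005683
Denominator P(¬high score): 0.99*0.86*0.97 + 0.2178*0.86*0.03 + 0.0693*0.14*0.97 + 0.015246*0.14*0.03 = 0.840952
P(strong preparation | ¬high score) = 0.005683/0.840952 ≈ 0.007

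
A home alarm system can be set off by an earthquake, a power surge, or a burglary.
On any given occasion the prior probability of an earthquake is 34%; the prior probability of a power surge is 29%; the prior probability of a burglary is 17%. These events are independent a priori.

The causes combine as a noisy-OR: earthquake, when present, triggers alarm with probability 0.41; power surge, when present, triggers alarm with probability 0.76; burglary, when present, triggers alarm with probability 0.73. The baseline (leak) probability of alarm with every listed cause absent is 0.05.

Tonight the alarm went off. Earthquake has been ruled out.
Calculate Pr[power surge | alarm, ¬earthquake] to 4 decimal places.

Pr[power surge | alarm, ¬earthquake] ≈ 0.6607

Under noisy-OR, P(alarm | causes) = 1 − (1−0.05)·∏(1−qᵢ) over the active causes.
P(alarm | ¬earthquake) = 0.05·0.71·0.83 + 0.7435·0.71·0.17 + 0.772·0.29·0.83 + 0.93844·0.29·0.17 = 0.029465 + 0.089740 + 0.185820 + 0.046265 = 0.351290
Of this, 0.232085 comes from 0.185820 + 0.046265 (the power surge=true cases).
P(power surge | alarm, ¬earthquake) = 0.232085 / 0.351290 ≈ 0.6607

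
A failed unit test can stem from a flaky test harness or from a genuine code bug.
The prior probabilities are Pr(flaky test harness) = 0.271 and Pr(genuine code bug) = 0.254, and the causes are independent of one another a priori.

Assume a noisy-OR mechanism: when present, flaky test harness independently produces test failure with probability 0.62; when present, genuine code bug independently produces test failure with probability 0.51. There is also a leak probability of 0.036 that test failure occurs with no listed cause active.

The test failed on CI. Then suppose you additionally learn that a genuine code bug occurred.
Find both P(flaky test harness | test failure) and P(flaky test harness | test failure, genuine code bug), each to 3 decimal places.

P(flaky test harness | test failure) ≈ 0.611; P(flaky test harness | test failure, genuine code bug) ≈ 0.366

Under noisy-OR, P(test failure | causes) = 1 − (1−0.036)·∏(1−qᵢ) over the active causes.
P(test failure) = 0.036×0.729×0.746 + 0.52764×0.729×0.254 + 0.63368×0.271×0.746 + 0.820503×0.271×0.254 = 0.019578 + 0.097701 + 0.128109 + 0.056479 = 0.301867
The flaky test harness-present share is 0.128109 + 0.056479 = 0.184588.
Hence the posterior is 0.184588/0.301867 ≈ 0.611.

With the extra evidence:
P(test failure | genuine code bug) = 0.52764×0.729 + 0.820503×0.271 = 0.384650 + 0.222356 = 0.607006
The flaky test harness-present share is 0.820503×0.271 = 0.222356.
So P(flaky test harness | test failure, genuine code bug) = 0.222356/0.607006 ≈ 0.366.
This is intercausal reasoning (explaining away): once genuine code bug accounts for the test failure, flaky test harness becomes less likely.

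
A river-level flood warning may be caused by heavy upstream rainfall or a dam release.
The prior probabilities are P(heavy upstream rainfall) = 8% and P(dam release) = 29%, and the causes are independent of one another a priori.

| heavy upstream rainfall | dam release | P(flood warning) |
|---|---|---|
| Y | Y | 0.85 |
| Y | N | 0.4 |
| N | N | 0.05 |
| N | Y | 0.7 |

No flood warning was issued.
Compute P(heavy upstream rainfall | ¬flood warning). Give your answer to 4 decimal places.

P(heavy upstream rainfall | ¬flood warning) ≈ 0.0509

For the numerator, keep only heavy upstream rainfall=true terms: 0.034080 + 0.003480 = 0.037560
Normalizer over all consistent configurations: 0.95*0.92*0.71 + 0.3*0.92*0.29 + 0.6*0.08*0.71 + 0.15*0.08*0.29 = 0.738140
P(heavy upstream rainfall | ¬flood warning) = 0.037560/0.738140 ≈ 0.0509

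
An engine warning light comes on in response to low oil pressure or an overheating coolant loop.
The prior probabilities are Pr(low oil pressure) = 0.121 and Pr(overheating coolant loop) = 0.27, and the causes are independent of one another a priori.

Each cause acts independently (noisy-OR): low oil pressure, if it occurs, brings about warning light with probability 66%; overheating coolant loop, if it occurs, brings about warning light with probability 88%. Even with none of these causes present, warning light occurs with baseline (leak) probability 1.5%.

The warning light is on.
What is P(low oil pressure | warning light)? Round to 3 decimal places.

P(low oil pressure | warning light) ≈ 0.292

Under noisy-OR, P(warning light | causes) = 1 − (1−0.015)·∏(1−qᵢ) over the active causes.
Weight on low oil pressure=true, given the evidence: 0.058748 + 0.031357 = 0.090105
The normalizing constant is 0.015*0.879*0.73 + 0.8818*0.879*0.27 + 0.6651*0.121*0.73 + 0.959812*0.121*0.27 = 0.309008
P(low oil pressure | warning light) = 0.090105/0.309008 ≈ 0.292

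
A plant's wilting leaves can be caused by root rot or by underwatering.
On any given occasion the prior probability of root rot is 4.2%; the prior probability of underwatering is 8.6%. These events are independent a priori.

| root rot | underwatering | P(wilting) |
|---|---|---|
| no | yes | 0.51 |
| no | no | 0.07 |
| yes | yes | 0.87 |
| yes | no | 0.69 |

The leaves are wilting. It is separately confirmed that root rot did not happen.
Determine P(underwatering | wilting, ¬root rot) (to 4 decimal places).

For the numerator, keep only underwatering=true terms: 0.51*0.086 = 0.043860
Normalizer over all consistent configurations: 0.07*0.914 + 0.51*0.086 = 0.107840
Posterior = 0.043860 / 0.107840 ≈ 0.4067

P(underwatering | wilting, ¬root rot) ≈ 0.4067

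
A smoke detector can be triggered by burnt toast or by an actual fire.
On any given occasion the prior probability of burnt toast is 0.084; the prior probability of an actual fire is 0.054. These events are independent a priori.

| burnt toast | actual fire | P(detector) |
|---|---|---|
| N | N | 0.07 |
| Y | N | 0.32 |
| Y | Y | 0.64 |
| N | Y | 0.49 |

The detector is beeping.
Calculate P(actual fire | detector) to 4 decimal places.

P(actual fire | detector) ≈ 0.2397

Sum P(detector|·) weighted by the priors over the 4 (burnt toast, actual fire) configurations:
  P(detector) = 0.07·0.916·0.946 + 0.49·0.916·0.054 + 0.32·0.084·0.946 + 0.64·0.084·0.054
        = 0.060658 + 0.024237 + 0.025428 + 0.002903 = 0.113226
Configurations with actual fire contribute 0.027140, so
  P(actual fire | detector) = 0.027140 / 0.113226 ≈ 0.2397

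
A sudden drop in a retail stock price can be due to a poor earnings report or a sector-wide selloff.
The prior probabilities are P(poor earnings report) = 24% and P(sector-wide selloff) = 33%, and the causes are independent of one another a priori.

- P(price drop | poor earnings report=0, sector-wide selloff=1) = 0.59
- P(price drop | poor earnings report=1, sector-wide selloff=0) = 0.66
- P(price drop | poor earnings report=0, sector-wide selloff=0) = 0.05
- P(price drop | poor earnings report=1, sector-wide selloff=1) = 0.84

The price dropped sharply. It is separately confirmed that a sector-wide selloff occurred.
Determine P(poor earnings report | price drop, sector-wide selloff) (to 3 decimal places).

P(poor earnings report | price drop, sector-wide selloff) ≈ 0.310

Numerator (weight on configurations with poor earnings report): 0.84×0.24 = 0.201600
Denominator P(price drop | sector-wide selloff): 0.59×0.76 + 0.84×0.24 = 0.650000
Posterior = 0.201600 / 0.650000 ≈ 0.310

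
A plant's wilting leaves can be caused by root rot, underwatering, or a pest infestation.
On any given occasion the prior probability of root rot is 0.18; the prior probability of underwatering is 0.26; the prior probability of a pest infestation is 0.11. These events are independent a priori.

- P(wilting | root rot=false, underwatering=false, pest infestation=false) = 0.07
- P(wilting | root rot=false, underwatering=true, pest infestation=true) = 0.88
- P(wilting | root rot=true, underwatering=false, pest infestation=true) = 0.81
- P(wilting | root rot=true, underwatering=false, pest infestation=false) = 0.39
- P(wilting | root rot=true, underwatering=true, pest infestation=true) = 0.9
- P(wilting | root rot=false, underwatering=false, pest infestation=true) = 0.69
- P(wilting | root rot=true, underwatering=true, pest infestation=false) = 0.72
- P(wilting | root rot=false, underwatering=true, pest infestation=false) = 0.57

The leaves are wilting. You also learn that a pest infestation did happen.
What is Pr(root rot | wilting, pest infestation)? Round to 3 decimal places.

Pr(root rot | wilting, pest infestation) ≈ 0.198

By total probability over the 4 (root rot, underwatering) configurations:
  P(wilting | pest infestation) = 0.69*0.82*0.74 + 0.88*0.82*0.26 + 0.81*0.18*0.74 + 0.9*0.18*0.26
        = 0.418692 + 0.187616 + 0.107892 + 0.042120 = 0.756320
Keeping only the root rot-present terms gives 0.150012, so
  P(root rot | wilting, pest infestation) = 0.150012 / 0.756320 ≈ 0.198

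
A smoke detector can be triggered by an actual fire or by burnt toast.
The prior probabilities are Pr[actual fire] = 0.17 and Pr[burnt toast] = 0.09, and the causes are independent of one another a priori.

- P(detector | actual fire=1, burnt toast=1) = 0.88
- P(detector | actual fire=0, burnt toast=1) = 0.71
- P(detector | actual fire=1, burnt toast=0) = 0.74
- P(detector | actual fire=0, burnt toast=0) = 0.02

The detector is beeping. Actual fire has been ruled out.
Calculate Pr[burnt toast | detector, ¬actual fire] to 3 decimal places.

Weight on burnt toast=true, given the evidence: 0.71*0.09 = 0.063900
Denominator P(detector | ¬actual fire): 0.02*0.91 + 0.71*0.09 = 0.082100
Posterior = 0.063900 / 0.082100 ≈ 0.778

Pr[burnt toast | detector, ¬actual fire] ≈ 0.778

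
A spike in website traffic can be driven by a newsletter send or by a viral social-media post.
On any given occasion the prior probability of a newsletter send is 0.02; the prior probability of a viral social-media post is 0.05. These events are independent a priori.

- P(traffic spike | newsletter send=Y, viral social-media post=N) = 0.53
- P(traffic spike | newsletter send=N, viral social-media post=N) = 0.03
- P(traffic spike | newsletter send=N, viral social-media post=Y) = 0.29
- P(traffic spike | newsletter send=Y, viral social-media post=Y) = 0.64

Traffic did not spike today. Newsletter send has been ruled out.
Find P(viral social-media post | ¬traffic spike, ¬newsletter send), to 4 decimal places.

Weight on viral social-media post=true, given the evidence: 0.71*0.05 = 0.035500
Normalizer over all consistent configurations: 0.97*0.95 + 0.71*0.05 = 0.957000
P(viral social-media post | ¬traffic spike, ¬newsletter send) = 0.035500/0.957000 ≈ 0.0371

P(viral social-media post | ¬traffic spike, ¬newsletter send) ≈ 0.0371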